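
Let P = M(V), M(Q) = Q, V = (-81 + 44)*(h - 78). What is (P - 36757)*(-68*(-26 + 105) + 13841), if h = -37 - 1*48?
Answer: -260218494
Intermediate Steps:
h = -85 (h = -37 - 48 = -85)
V = 6031 (V = (-81 + 44)*(-85 - 78) = -37*(-163) = 6031)
P = 6031
(P - 36757)*(-68*(-26 + 105) + 13841) = (6031 - 36757)*(-68*(-26 + 105) + 13841) = -30726*(-68*79 + 13841) = -30726*(-5372 + 13841) = -30726*8469 = -260218494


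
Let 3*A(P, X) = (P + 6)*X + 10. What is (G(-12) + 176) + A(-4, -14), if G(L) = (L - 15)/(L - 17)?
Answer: 4957/29 ≈ 170.93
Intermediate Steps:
G(L) = (-15 + L)/(-17 + L)
A(P, X) = 10/3 + X*(6 + P)/3 (A(P, X) = ((P + 6)*X + 10)/3 = ((6 + P)*X + 10)/3 = (X*(6 + P) + 10)/3 = (10 + X*(6 + P))/3 = 10/3 + X*(6 + P)/3)
(G(-12) + 176) + A(-4, -14) = ((-15 - 12)/(-17 - 12) + 176) + (10/3 + 2*(-14) + (⅓)*(-4)*(-14)) = (-27/(-29) + 176) + (10/3 - 28 + 56/3) = (-1/29*(-27) + 176) - 6 = (27/29 + 176) - 6 = 5131/29 - 6 = 4957/29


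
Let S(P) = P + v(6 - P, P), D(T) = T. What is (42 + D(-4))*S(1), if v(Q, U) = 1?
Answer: 76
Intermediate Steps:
S(P) = 1 + P (S(P) = P + 1 = 1 + P)
(42 + D(-4))*S(1) = (42 - 4)*(1 + 1) = 38*2 = 76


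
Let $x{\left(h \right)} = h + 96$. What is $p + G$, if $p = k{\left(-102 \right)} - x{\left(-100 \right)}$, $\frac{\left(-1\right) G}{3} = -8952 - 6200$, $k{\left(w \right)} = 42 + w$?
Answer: $45400$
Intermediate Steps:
$x{\left(h \right)} = 96 + h$
$G = 45456$ ($G = - 3 \left(-8952 - 6200\right) = \left(-3\right) \left(-15152\right) = 45456$)
$p = -56$ ($p = \left(42 - 102\right) - \left(96 - 100\right) = -60 - -4 = -60 + 4 = -56$)
$p + G = -56 + 45456 = 45400$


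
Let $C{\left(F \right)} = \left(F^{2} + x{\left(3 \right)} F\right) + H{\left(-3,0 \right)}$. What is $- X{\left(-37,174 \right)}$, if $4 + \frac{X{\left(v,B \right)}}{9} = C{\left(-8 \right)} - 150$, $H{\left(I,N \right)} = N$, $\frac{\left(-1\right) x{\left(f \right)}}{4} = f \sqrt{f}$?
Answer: $810 - 864 \sqrt{3} \approx -686.49$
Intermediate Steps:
$x{\left(f \right)} = - 4 f^{\frac{3}{2}}$ ($x{\left(f \right)} = - 4 f \sqrt{f} = - 4 f^{\frac{3}{2}}$)
$C{\left(F \right)} = F^{2} - 12 F \sqrt{3}$ ($C{\left(F \right)} = \left(F^{2} + - 4 \cdot 3^{\frac{3}{2}} F\right) + 0 = \left(F^{2} + - 4 \cdot 3 \sqrt{3} F\right) + 0 = \left(F^{2} + - 12 \sqrt{3} F\right) + 0 = \left(F^{2} - 12 F \sqrt{3}\right) + 0 = F^{2} - 12 F \sqrt{3}$)
$X{\left(v,B \right)} = -810 + 864 \sqrt{3}$ ($X{\left(v,B \right)} = -36 + 9 \left(- 8 \left(-8 - 12 \sqrt{3}\right) - 150\right) = -36 + 9 \left(\left(64 + 96 \sqrt{3}\right) - 150\right) = -36 + 9 \left(-86 + 96 \sqrt{3}\right) = -36 - \left(774 - 864 \sqrt{3}\right) = -810 + 864 \sqrt{3}$)
$- X{\left(-37,174 \right)} = - (-810 + 864 \sqrt{3}) = 810 - 864 \sqrt{3}$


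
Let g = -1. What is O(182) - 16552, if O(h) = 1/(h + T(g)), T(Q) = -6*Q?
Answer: -3111775/188 ≈ -16552.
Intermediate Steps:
O(h) = 1/(6 + h) (O(h) = 1/(h - 6*(-1)) = 1/(h + 6) = 1/(6 + h))
O(182) - 16552 = 1/(6 + 182) - 16552 = 1/188 - 16552 = -3111775/188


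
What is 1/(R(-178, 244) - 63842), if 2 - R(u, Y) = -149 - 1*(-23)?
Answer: -1/63714 ≈ -1.5695e-5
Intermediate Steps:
R(u, Y) = 128 (R(u, Y) = 2 - (-149 - 1*(-23)) = 2 - (-149 + 23) = 2 - 1*(-126) = 2 + 126 = 128)
1/(R(-178, 244) - 63842) = 1/(128 - 63842) = 1/(-63714) = -1/63714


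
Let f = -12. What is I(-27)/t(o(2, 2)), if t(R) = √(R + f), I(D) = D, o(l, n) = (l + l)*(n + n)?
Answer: -27/2 ≈ -13.500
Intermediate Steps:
o(l, n) = 4*l*n (o(l, n) = (2*l)*(2*n) = 4*l*n)
t(R) = √(-12 + R) (t(R) = √(R - 12) = √(-12 + R))
I(-27)/t(o(2, 2)) = -27/√(-12 + 4*2*2) = -27/√(-12 + 16) = -27/(√4) = -27/2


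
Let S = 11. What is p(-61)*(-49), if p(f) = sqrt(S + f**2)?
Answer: -98*sqrt(933) ≈ -2993.4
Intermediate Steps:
p(f) = sqrt(11 + f**2)
p(-61)*(-49) = sqrt(11 + (-61)**2)*(-49) = sqrt(11 + 3721)*(-49) = sqrt(3732)*(-49) = (2*sqrt(933))*(-49) = -98*sqrt(933)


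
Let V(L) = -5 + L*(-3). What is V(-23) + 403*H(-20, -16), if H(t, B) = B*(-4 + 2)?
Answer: 12960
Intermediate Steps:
H(t, B) = -2*B (H(t, B) = B*(-2) = -2*B)
V(L) = -5 - 3*L
V(-23) + 403*H(-20, -16) = (-5 - 3*(-23)) + 403*(-2*(-16)) = (-5 + 69) + 403*32 = 64 + 12896 = 12960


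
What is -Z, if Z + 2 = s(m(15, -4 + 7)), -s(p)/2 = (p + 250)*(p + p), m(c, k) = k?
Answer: 3038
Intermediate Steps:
s(p) = -4*p*(250 + p) (s(p) = -2*(p + 250)*(p + p) = -2*(250 + p)*2*p = -4*p*(250 + p))
Z = -3038 (Z = -2 - 4*(-4 + 7)*(250 + (-4 + 7)) = -2 - 4*3*(250 + 3) = -2 - 4*3*253 = -2 - 3036 = -3038)
-Z = -1*(-3038) = 3038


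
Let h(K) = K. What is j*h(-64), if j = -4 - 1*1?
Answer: 320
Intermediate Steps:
j = -5 (j = -4 - 1 = -5)
j*h(-64) = -5*(-64) = 320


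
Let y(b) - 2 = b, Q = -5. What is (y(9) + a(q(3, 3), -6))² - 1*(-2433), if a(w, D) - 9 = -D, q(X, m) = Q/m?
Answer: 3109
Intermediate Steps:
y(b) = 2 + b
q(X, m) = -5/m
a(w, D) = 9 - D
(y(9) + a(q(3, 3), -6))² - 1*(-2433) = ((2 + 9) + (9 - 1*(-6)))² - 1*(-2433) = (11 + (9 + 6))² + 2433 = (11 + 15)² + 2433 = 26² + 2433 = 676 + 2433 = 3109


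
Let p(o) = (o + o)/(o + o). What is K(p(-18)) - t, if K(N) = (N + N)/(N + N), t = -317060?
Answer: 317061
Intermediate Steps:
p(o) = 1 (p(o) = (2*o)/((2*o)) = (2*o)*(1/(2*o)) = 1)
K(N) = 1 (K(N) = (2*N)/((2*N)) = (2*N)*(1/(2*N)) = 1)
K(p(-18)) - t = 1 - 1*(-317060) = 1 + 317060 = 317061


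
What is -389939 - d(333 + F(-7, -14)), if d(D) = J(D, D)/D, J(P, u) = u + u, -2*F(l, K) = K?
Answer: -389941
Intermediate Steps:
F(l, K) = -K/2
J(P, u) = 2*u
d(D) = 2 (d(D) = (2*D)/D = 2)
-389939 - d(333 + F(-7, -14)) = -389939 - 1*2 = -389939 - 2 = -389941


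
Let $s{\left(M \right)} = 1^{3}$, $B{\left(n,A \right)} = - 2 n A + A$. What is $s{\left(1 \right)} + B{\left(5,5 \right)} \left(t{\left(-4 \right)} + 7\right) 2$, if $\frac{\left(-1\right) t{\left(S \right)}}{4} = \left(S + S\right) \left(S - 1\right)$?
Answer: $13771$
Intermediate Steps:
$B{\left(n,A \right)} = A - 2 A n$ ($B{\left(n,A \right)} = - 2 A n + A = A - 2 A n$)
$t{\left(S \right)} = - 8 S \left(-1 + S\right)$ ($t{\left(S \right)} = - 4 \left(S + S\right) \left(S - 1\right) = - 4 \cdot 2 S \left(-1 + S\right) = - 8 S \left(-1 + S\right)$)
$s{\left(M \right)} = 1$
$s{\left(1 \right)} + B{\left(5,5 \right)} \left(t{\left(-4 \right)} + 7\right) 2 = 1 + 5 \left(1 - 10\right) \left(8 \left(-4\right) \left(1 - -4\right) + 7\right) 2 = 1 + 5 \left(1 - 10\right) \left(8 \left(-4\right) \left(1 + 4\right) + 7\right) 2 = 1 + 5 \left(-9\right) \left(8 \left(-4\right) 5 + 7\right) 2 = 1 - 45 \left(-160 + 7\right) 2 = 1 - 45 \left(\left(-153\right) 2\right) = 1 - -13770 = 1 + 13770 = 13771$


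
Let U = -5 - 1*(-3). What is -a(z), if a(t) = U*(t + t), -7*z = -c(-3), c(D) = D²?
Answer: 36/7 ≈ 5.1429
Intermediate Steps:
U = -2 (U = -5 + 3 = -2)
z = 9/7 (z = -(-1)*(-3)²/7 = -(-1)*9/7 = -⅐*(-9) = 9/7 ≈ 1.2857)
a(t) = -4*t (a(t) = -2*(t + t) = -4*t)
-a(z) = -(-4)*9/7 = -1*(-36/7) = 36/7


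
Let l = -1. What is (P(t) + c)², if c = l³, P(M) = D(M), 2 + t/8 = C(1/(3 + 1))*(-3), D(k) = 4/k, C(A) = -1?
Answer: ¼ ≈ 0.25000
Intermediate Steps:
t = 8 (t = -16 + 8*(-1*(-3)) = -16 + 8*3 = -16 + 24 = 8)
P(M) = 4/M
c = -1 (c = (-1)³ = -1)
(P(t) + c)² = (4/8 - 1)² = (4*(⅛) - 1)² = (½ - 1)² = (-½)² = ¼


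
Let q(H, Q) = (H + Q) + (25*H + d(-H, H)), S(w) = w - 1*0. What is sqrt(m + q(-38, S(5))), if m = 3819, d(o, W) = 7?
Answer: sqrt(2843) ≈ 53.320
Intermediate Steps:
S(w) = w (S(w) = w + 0 = w)
q(H, Q) = 7 + Q + 26*H (q(H, Q) = (H + Q) + (25*H + 7) = (H + Q) + (7 + 25*H) = 7 + Q + 26*H)
sqrt(m + q(-38, S(5))) = sqrt(3819 + (7 + 5 + 26*(-38))) = sqrt(3819 + (7 + 5 - 988)) = sqrt(3819 - 976) = sqrt(2843)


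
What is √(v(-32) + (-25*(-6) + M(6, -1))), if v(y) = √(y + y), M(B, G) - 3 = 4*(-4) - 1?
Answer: 2*√(34 + 2*I) ≈ 11.667 + 0.34285*I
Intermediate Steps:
M(B, G) = -14 (M(B, G) = 3 + (4*(-4) - 1) = 3 + (-16 - 1) = 3 - 17 = -14)
v(y) = √2*√y (v(y) = √(2*y) = √2*√y)
√(v(-32) + (-25*(-6) + M(6, -1))) = √(√2*√(-32) + (-25*(-6) - 14)) = √(√2*(4*I*√2) + (150 - 14)) = √(8*I + 136) = √(136 + 8*I)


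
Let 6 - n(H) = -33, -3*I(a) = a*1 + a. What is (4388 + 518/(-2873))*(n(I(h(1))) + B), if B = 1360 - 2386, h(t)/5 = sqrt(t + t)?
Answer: -12442325322/2873 ≈ -4.3308e+6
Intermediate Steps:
h(t) = 5*sqrt(2)*sqrt(t) (h(t) = 5*sqrt(t + t) = 5*sqrt(2*t) = 5*(sqrt(2)*sqrt(t)) = 5*sqrt(2)*sqrt(t))
I(a) = -2*a/3 (I(a) = -(a*1 + a)/3 = -(a + a)/3 = -2*a/3)
n(H) = 39 (n(H) = 6 - 1*(-33) = 6 + 33 = 39)
B = -1026
(4388 + 518/(-2873))*(n(I(h(1))) + B) = (4388 + 518/(-2873))*(39 - 1026) = (4388 + 518*(-1/2873))*(-987) = (4388 - 518/2873)*(-987) = (12606206/2873)*(-987) = -12442325322/2873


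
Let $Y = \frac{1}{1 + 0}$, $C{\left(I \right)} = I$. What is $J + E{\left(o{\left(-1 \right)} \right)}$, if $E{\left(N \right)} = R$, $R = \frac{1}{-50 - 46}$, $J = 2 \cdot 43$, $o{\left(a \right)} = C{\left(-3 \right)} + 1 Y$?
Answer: $\frac{8255}{96} \approx 85.99$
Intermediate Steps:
$Y = 1$ ($Y = 1^{-1} = 1$)
$o{\left(a \right)} = -2$ ($o{\left(a \right)} = -3 + 1 \cdot 1 = -3 + 1 = -2$)
$J = 86$
$R = - \frac{1}{96}$ ($R = \frac{1}{-96} = - \frac{1}{96} \approx -0.010417$)
$E{\left(N \right)} = - \frac{1}{96}$
$J + E{\left(o{\left(-1 \right)} \right)} = 86 - \frac{1}{96} = \frac{8255}{96}$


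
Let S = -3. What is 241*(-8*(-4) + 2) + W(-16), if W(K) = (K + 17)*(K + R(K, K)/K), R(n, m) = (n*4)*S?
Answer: 8166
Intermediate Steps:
R(n, m) = -12*n (R(n, m) = (n*4)*(-3) = (4*n)*(-3) = -12*n)
W(K) = (-12 + K)*(17 + K) (W(K) = (K + 17)*(K + (-12*K)/K) = (17 + K)*(K - 12) = (17 + K)*(-12 + K) = (-12 + K)*(17 + K))
241*(-8*(-4) + 2) + W(-16) = 241*(-8*(-4) + 2) + (-204 + (-16)**2 + 5*(-16)) = 241*(32 + 2) + (-204 + 256 - 80) = 241*34 - 28 = 8194 - 28 = 8166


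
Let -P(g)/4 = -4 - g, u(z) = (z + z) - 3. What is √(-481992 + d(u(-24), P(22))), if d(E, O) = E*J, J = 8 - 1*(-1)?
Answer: I*√482451 ≈ 694.59*I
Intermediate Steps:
J = 9 (J = 8 + 1 = 9)
u(z) = -3 + 2*z (u(z) = 2*z - 3 = -3 + 2*z)
P(g) = 16 + 4*g (P(g) = -4*(-4 - g) = 16 + 4*g)
d(E, O) = 9*E (d(E, O) = E*9 = 9*E)
√(-481992 + d(u(-24), P(22))) = √(-481992 + 9*(-3 + 2*(-24))) = √(-481992 + 9*(-3 - 48)) = √(-481992 + 9*(-51)) = √(-481992 - 459) = √(-482451) = I*√482451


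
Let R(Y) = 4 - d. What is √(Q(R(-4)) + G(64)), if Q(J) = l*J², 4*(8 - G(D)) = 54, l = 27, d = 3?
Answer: √86/2 ≈ 4.6368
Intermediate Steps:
G(D) = -11/2 (G(D) = 8 - ¼*54 = 8 - 27/2 = -11/2)
R(Y) = 1 (R(Y) = 4 - 1*3 = 4 - 3 = 1)
Q(J) = 27*J²
√(Q(R(-4)) + G(64)) = √(27*1² - 11/2) = √(27*1 - 11/2) = √(27 - 11/2) = √(43/2) = √86/2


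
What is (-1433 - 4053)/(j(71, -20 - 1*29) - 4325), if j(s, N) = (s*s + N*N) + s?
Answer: -2743/1594 ≈ -1.7208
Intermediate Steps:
j(s, N) = s + N² + s² (j(s, N) = (s² + N²) + s = (N² + s²) + s = s + N² + s²)
(-1433 - 4053)/(j(71, -20 - 1*29) - 4325) = (-1433 - 4053)/((71 + (-20 - 1*29)² + 71²) - 4325) = -5486/((71 + (-20 - 29)² + 5041) - 4325) = -5486/((71 + (-49)² + 5041) - 4325) = -5486/((71 + 2401 + 5041) - 4325) = -5486/(7513 - 4325) = -5486/3188 = -5486*1/3188 = -2743/1594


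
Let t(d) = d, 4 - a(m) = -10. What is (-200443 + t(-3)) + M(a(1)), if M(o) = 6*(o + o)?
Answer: -200278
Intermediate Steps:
a(m) = 14 (a(m) = 4 - 1*(-10) = 4 + 10 = 14)
M(o) = 12*o (M(o) = 6*(2*o) = 12*o)
(-200443 + t(-3)) + M(a(1)) = (-200443 - 3) + 12*14 = -200446 + 168 = -200278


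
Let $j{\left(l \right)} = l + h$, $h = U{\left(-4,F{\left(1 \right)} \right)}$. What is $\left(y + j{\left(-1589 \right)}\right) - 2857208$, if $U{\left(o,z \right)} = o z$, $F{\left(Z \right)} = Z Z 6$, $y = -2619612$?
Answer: $-5478433$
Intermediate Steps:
$F{\left(Z \right)} = 6 Z^{2}$ ($F{\left(Z \right)} = Z^{2} \cdot 6 = 6 Z^{2}$)
$h = -24$ ($h = - 4 \cdot 6 \cdot 1^{2} = - 4 \cdot 6 \cdot 1 = \left(-4\right) 6 = -24$)
$j{\left(l \right)} = -24 + l$ ($j{\left(l \right)} = l - 24 = -24 + l$)
$\left(y + j{\left(-1589 \right)}\right) - 2857208 = \left(-2619612 - 1613\right) - 2857208 = -2621225 - 2857208 = -5478433$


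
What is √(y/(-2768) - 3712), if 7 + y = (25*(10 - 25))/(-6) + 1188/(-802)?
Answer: I*√1143328886723230/554984 ≈ 60.926*I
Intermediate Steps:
y = 43323/802 (y = -7 + ((25*(10 - 25))/(-6) + 1188/(-802)) = -7 + ((25*(-15))*(-⅙) + 1188*(-1/802)) = -7 + (-375*(-⅙) - 594/401) = -7 + (125/2 - 594/401) = -7 + 48937/802 = 43323/802 ≈ 54.019)
√(y/(-2768) - 3712) = √((43323/802)/(-2768) - 3712) = √((43323/802)*(-1/2768) - 3712) = √(-43323/2219936 - 3712) = √(-8240445755/2219936) = I*√1143328886723230/554984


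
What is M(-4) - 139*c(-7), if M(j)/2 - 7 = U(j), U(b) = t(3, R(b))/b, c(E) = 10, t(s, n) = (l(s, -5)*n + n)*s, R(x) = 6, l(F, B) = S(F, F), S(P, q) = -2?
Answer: -1367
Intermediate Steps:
l(F, B) = -2
t(s, n) = -n*s (t(s, n) = (-2*n + n)*s = (-n)*s = -n*s)
U(b) = -18/b (U(b) = (-1*6*3)/b = -18/b)
M(j) = 14 - 36/j (M(j) = 14 + 2*(-18/j) = 14 - 36/j)
M(-4) - 139*c(-7) = (14 - 36/(-4)) - 139*10 = (14 - 36*(-1/4)) - 1390 = (14 + 9) - 1390 = 23 - 1390 = -1367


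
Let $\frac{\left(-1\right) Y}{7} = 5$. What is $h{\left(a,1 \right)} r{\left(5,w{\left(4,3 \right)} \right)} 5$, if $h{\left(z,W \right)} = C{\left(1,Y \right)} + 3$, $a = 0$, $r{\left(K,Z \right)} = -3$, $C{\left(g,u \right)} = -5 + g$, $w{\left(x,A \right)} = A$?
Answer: $15$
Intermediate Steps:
$Y = -35$ ($Y = \left(-7\right) 5 = -35$)
$h{\left(z,W \right)} = -1$ ($h{\left(z,W \right)} = \left(-5 + 1\right) + 3 = -4 + 3 = -1$)
$h{\left(a,1 \right)} r{\left(5,w{\left(4,3 \right)} \right)} 5 = \left(-1\right) \left(-3\right) 5 = 3 \cdot 5 = 15$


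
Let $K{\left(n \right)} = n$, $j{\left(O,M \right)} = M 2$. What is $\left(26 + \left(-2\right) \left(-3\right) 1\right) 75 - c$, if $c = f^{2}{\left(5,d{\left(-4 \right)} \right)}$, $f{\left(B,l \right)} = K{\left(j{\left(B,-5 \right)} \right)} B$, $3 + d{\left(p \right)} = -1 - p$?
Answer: $-100$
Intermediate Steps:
$j{\left(O,M \right)} = 2 M$
$d{\left(p \right)} = -4 - p$ ($d{\left(p \right)} = -3 - \left(1 + p\right) = -4 - p$)
$f{\left(B,l \right)} = - 10 B$ ($f{\left(B,l \right)} = 2 \left(-5\right) B = - 10 B$)
$c = 2500$ ($c = \left(\left(-10\right) 5\right)^{2} = \left(-50\right)^{2} = 2500$)
$\left(26 + \left(-2\right) \left(-3\right) 1\right) 75 - c = \left(26 + \left(-2\right) \left(-3\right) 1\right) 75 - 2500 = \left(26 + 6 \cdot 1\right) 75 - 2500 = \left(26 + 6\right) 75 - 2500 = 32 \cdot 75 - 2500 = 2400 - 2500 = -100$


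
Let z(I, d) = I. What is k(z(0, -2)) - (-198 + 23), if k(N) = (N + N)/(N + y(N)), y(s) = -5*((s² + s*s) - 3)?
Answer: 175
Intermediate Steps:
y(s) = 15 - 10*s² (y(s) = -5*((s² + s²) - 3) = -5*(2*s² - 3) = -5*(-3 + 2*s²) = 15 - 10*s²)
k(N) = 2*N/(15 + N - 10*N²) (k(N) = (N + N)/(N + (15 - 10*N²)) = (2*N)/(15 + N - 10*N²) = 2*N/(15 + N - 10*N²))
k(z(0, -2)) - (-198 + 23) = 2*0/(15 + 0 - 10*0²) - (-198 + 23) = 2*0/(15 + 0 - 10*0) - 1*(-175) = 2*0/(15 + 0 + 0) + 175 = 2*0/15 + 175 = 2*0*(1/15) + 175 = 0 + 175 = 175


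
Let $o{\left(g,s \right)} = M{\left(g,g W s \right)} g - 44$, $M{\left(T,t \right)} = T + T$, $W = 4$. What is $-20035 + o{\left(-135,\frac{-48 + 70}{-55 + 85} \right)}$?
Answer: $16371$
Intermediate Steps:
$M{\left(T,t \right)} = 2 T$
$o{\left(g,s \right)} = -44 + 2 g^{2}$ ($o{\left(g,s \right)} = 2 g g - 44 = 2 g^{2} - 44 = -44 + 2 g^{2}$)
$-20035 + o{\left(-135,\frac{-48 + 70}{-55 + 85} \right)} = -20035 - \left(44 - 2 \left(-135\right)^{2}\right) = -20035 + \left(-44 + 2 \cdot 18225\right) = -20035 + \left(-44 + 36450\right) = -20035 + 36406 = 16371$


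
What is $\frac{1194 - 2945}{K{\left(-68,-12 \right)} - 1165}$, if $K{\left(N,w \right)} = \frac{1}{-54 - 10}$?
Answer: $\frac{112064}{74561} \approx 1.503$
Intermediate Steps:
$K{\left(N,w \right)} = - \frac{1}{64}$ ($K{\left(N,w \right)} = \frac{1}{-64} = - \frac{1}{64}$)
$\frac{1194 - 2945}{K{\left(-68,-12 \right)} - 1165} = \frac{1194 - 2945}{- \frac{1}{64} - 1165} = - \frac{1751}{- \frac{74561}{64}} = \left(-1751\right) \left(- \frac{64}{74561}\right) = \frac{112064}{74561}$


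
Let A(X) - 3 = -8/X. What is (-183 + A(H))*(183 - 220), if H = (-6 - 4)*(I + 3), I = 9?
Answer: 99863/15 ≈ 6657.5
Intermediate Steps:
H = -120 (H = (-6 - 4)*(9 + 3) = -10*12 = -120)
A(X) = 3 - 8/X
(-183 + A(H))*(183 - 220) = (-183 + (3 - 8/(-120)))*(183 - 220) = (-183 + (3 - 8*(-1/120)))*(-37) = (-183 + (3 + 1/15))*(-37) = (-183 + 46/15)*(-37) = -2699/15*(-37) = 99863/15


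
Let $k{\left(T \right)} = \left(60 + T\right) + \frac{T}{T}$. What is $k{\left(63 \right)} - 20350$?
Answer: $-20226$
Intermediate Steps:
$k{\left(T \right)} = 61 + T$ ($k{\left(T \right)} = \left(60 + T\right) + 1 = 61 + T$)
$k{\left(63 \right)} - 20350 = \left(61 + 63\right) - 20350 = 124 - 20350 = -20226$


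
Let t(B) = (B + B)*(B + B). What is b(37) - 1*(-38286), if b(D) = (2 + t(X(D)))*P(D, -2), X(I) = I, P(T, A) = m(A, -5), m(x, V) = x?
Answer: 27330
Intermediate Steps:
P(T, A) = A
t(B) = 4*B² (t(B) = (2*B)*(2*B) = 4*B²)
b(D) = -4 - 8*D² (b(D) = (2 + 4*D²)*(-2) = -4 - 8*D²)
b(37) - 1*(-38286) = (-4 - 8*37²) - 1*(-38286) = (-4 - 8*1369) + 38286 = (-4 - 10952) + 38286 = -10956 + 38286 = 27330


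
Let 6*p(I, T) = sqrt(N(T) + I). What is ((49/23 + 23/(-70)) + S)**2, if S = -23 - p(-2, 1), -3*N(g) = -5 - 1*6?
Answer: 7863133358/17496675 + 34129*sqrt(15)/14490 ≈ 458.53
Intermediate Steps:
N(g) = 11/3 (N(g) = -(-5 - 1*6)/3 = -(-5 - 6)/3 = -1/3*(-11) = 11/3)
p(I, T) = sqrt(11/3 + I)/6
S = -23 - sqrt(15)/18 (S = -23 - sqrt(33 + 9*(-2))/18 = -23 - sqrt(33 - 18)/18 = -23 - sqrt(15)/18 ≈ -23.215)
((49/23 + 23/(-70)) + S)**2 = ((49/23 + 23/(-70)) + (-23 - sqrt(15)/18))**2 = ((49*(1/23) + 23*(-1/70)) + (-23 - sqrt(15)/18))**2 = ((49/23 - 23/70) + (-23 - sqrt(15)/18))**2 = (2901/1610 + (-23 - sqrt(15)/18))**2 = (-34129/1610 - sqrt(15)/18)**2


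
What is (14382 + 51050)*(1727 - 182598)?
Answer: -11834751272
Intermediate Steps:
(14382 + 51050)*(1727 - 182598) = 65432*(-180871) = -11834751272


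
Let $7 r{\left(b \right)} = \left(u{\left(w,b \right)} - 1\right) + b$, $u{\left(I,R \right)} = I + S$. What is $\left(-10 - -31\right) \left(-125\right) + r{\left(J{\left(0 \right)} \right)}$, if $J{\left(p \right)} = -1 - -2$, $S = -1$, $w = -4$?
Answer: $- \frac{18380}{7} \approx -2625.7$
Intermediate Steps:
$u{\left(I,R \right)} = -1 + I$ ($u{\left(I,R \right)} = I - 1 = -1 + I$)
$J{\left(p \right)} = 1$ ($J{\left(p \right)} = -1 + 2 = 1$)
$r{\left(b \right)} = - \frac{6}{7} + \frac{b}{7}$ ($r{\left(b \right)} = \frac{\left(\left(-1 - 4\right) - 1\right) + b}{7} = \frac{\left(-5 - 1\right) + b}{7} = \frac{-6 + b}{7} = - \frac{6}{7} + \frac{b}{7}$)
$\left(-10 - -31\right) \left(-125\right) + r{\left(J{\left(0 \right)} \right)} = \left(-10 - -31\right) \left(-125\right) + \left(- \frac{6}{7} + \frac{1}{7} \cdot 1\right) = \left(-10 + 31\right) \left(-125\right) + \left(- \frac{6}{7} + \frac{1}{7}\right) = 21 \left(-125\right) - \frac{5}{7} = -2625 - \frac{5}{7} = - \frac{18380}{7}$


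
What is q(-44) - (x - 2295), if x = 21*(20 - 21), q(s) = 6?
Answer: 2322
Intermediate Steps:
x = -21 (x = 21*(-1) = -21)
q(-44) - (x - 2295) = 6 - (-21 - 2295) = 6 - 1*(-2316) = 6 + 2316 = 2322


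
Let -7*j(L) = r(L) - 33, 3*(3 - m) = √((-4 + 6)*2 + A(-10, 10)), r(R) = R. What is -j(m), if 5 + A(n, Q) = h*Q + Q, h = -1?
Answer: -30/7 - I/21 ≈ -4.2857 - 0.047619*I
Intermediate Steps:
A(n, Q) = -5 (A(n, Q) = -5 + (-Q + Q) = -5 + 0 = -5)
m = 3 - I/3 (m = 3 - √((-4 + 6)*2 - 5)/3 = 3 - √(2*2 - 5)/3 = 3 - √(4 - 5)/3 = 3 - I/3 ≈ 3.0 - 0.33333*I)
j(L) = 33/7 - L/7 (j(L) = -(L - 33)/7 = -(-33 + L)/7 = 33/7 - L/7)
-j(m) = -(33/7 - (3 - I/3)/7) = -(33/7 + (-3/7 + I/21)) = -(30/7 + I/21) = -30/7 - I/21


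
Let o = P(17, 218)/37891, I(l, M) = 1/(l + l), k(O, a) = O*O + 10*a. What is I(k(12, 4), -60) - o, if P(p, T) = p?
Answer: 31635/13943888 ≈ 0.0022687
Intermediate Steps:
k(O, a) = O² + 10*a
I(l, M) = 1/(2*l)
o = 17/37891 ≈ 0.00044866
I(k(12, 4), -60) - o = 1/(2*(12² + 10*4)) - 1*17/37891 = 1/(2*(144 + 40)) - 17/37891 = (½)/184 - 17/37891 = (½)*(1/184) - 17/37891 = 1/368 - 17/37891 = 31635/13943888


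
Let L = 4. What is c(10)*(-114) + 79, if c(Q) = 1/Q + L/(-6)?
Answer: 718/5 ≈ 143.60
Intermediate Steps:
c(Q) = -⅔ + 1/Q (c(Q) = 1/Q + 4/(-6) = 1/Q + 4*(-⅙) = 1/Q - ⅔ = -⅔ + 1/Q)
c(10)*(-114) + 79 = (-⅔ + 1/10)*(-114) + 79 = (-⅔ + ⅒)*(-114) + 79 = -17/30*(-114) + 79 = 323/5 + 79 = 718/5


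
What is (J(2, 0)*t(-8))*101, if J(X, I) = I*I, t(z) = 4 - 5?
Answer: 0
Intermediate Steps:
t(z) = -1
J(X, I) = I**2
(J(2, 0)*t(-8))*101 = (0**2*(-1))*101 = (0*(-1))*101 = 0*101 = 0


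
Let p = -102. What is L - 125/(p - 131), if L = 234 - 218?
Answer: 3853/233 ≈ 16.536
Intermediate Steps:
L = 16
L - 125/(p - 131) = 16 - 125/(-102 - 131) = 16 - 125/(-233) = 16 - 1/233*(-125) = 16 + 125/233 = 3853/233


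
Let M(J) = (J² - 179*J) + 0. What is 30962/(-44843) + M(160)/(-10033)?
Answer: -174319026/449909819 ≈ -0.38745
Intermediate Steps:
M(J) = J² - 179*J
30962/(-44843) + M(160)/(-10033) = 30962/(-44843) + (160*(-179 + 160))/(-10033) = 30962*(-1/44843) + (160*(-19))*(-1/10033) = -30962/44843 - 3040*(-1/10033) = -30962/44843 + 3040/10033 = -174319026/449909819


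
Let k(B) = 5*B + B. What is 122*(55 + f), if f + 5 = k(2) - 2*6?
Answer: 6100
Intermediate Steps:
k(B) = 6*B
f = -5 (f = -5 + (6*2 - 2*6) = -5 + (12 - 12) = -5 + 0 = -5)
122*(55 + f) = 122*(55 - 5) = 122*50 = 6100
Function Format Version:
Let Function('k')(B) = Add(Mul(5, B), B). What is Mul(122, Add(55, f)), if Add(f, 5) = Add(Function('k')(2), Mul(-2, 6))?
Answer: 6100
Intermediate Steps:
Function('k')(B) = Mul(6, B)
f = -5 (f = Add(-5, Add(Mul(6, 2), Mul(-2, 6))) = Add(-5, Add(12, -12)) = Add(-5, 0) = -5)
Mul(122, Add(55, f)) = Mul(122, Add(55, -5)) = Mul(122, 50) = 6100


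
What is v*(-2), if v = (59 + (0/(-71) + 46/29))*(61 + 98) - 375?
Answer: -536976/29 ≈ -18516.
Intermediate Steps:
v = 268488/29 (v = (59 + (0*(-1/71) + 46*(1/29)))*159 - 375 = (59 + (0 + 46/29))*159 - 375 = (59 + 46/29)*159 - 375 = (1757/29)*159 - 375 = 279363/29 - 375 = 268488/29 ≈ 9258.2)
v*(-2) = (268488/29)*(-2) = -536976/29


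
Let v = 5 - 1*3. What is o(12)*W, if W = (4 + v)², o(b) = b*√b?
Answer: 864*√3 ≈ 1496.5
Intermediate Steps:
v = 2 (v = 5 - 3 = 2)
o(b) = b^(3/2)
W = 36 (W = (4 + 2)² = 6² = 36)
o(12)*W = 12^(3/2)*36 = (24*√3)*36 = 864*√3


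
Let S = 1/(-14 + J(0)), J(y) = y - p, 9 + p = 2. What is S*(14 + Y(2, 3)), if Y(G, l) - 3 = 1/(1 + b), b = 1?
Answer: -5/2 ≈ -2.5000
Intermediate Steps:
p = -7 (p = -9 + 2 = -7)
J(y) = 7 + y (J(y) = y - 1*(-7) = y + 7 = 7 + y)
Y(G, l) = 7/2 (Y(G, l) = 3 + 1/(1 + 1) = 3 + 1/2 = 3 + ½ = 7/2)
S = -⅐ (S = 1/(-14 + (7 + 0)) = 1/(-14 + 7) = 1/(-7) = -⅐ ≈ -0.14286)
S*(14 + Y(2, 3)) = -(14 + 7/2)/7 = -⅐*35/2 = -5/2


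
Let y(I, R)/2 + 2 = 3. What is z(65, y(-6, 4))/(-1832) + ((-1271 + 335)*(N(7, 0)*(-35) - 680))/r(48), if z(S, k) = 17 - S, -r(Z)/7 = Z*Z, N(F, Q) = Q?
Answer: -252877/6412 ≈ -39.438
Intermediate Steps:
y(I, R) = 2 (y(I, R) = -4 + 2*3 = -4 + 6 = 2)
r(Z) = -7*Z² (r(Z) = -7*Z*Z = -7*Z²)
z(65, y(-6, 4))/(-1832) + ((-1271 + 335)*(N(7, 0)*(-35) - 680))/r(48) = (17 - 1*65)/(-1832) + ((-1271 + 335)*(0*(-35) - 680))/((-7*48²)) = (17 - 65)*(-1/1832) + (-936*(0 - 680))/((-7*2304)) = -48*(-1/1832) - 936*(-680)/(-16128) = 6/229 + 636480*(-1/16128) = 6/229 - 1105/28 = -252877/6412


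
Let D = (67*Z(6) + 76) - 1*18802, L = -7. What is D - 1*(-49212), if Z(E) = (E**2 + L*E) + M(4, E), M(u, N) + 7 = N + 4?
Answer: 30285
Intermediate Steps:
M(u, N) = -3 + N (M(u, N) = -7 + (N + 4) = -7 + (4 + N) = -3 + N)
Z(E) = -3 + E**2 - 6*E (Z(E) = (E**2 - 7*E) + (-3 + E) = -3 + E**2 - 6*E)
D = -18927 (D = (67*(-3 + 6**2 - 6*6) + 76) - 1*18802 = (67*(-3 + 36 - 36) + 76) - 18802 = (67*(-3) + 76) - 18802 = (-201 + 76) - 18802 = -125 - 18802 = -18927)
D - 1*(-49212) = -18927 - 1*(-49212) = -18927 + 49212 = 30285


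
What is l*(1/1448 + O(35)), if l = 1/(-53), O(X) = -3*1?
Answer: 4343/76744 ≈ 0.056591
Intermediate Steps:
O(X) = -3
l = -1/53 ≈ -0.018868
l*(1/1448 + O(35)) = -(1/1448 - 3)/53 = -1/53*(-4343/1448) = 4343/76744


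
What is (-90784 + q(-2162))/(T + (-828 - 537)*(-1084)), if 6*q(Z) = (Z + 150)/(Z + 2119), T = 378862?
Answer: -5855065/119874669 ≈ -0.048843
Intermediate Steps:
q(Z) = (150 + Z)/(6*(2119 + Z)) (q(Z) = ((Z + 150)/(Z + 2119))/6 = ((150 + Z)/(2119 + Z))/6 = (150 + Z)/(6*(2119 + Z)))
(-90784 + q(-2162))/(T + (-828 - 537)*(-1084)) = (-90784 + (150 - 2162)/(6*(2119 - 2162)))/(378862 + (-828 - 537)*(-1084)) = (-90784 + (⅙)*(-2012)/(-43))/(378862 - 1365*(-1084)) = (-90784 + (⅙)*(-1/43)*(-2012))/(378862 + 1479660) = (-90784 + 1006/129)/1858522 = -11710130/129*1/1858522 = -5855065/119874669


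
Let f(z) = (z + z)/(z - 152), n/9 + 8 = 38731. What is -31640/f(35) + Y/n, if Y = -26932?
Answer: 18430417256/348507 ≈ 52884.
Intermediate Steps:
n = 348507 (n = -72 + 9*38731 = -72 + 348579 = 348507)
f(z) = 2*z/(-152 + z) (f(z) = (2*z)/(-152 + z) = 2*z/(-152 + z))
-31640/f(35) + Y/n = -31640/(2*35/(-152 + 35)) - 26932/348507 = -31640/(2*35/(-117)) - 26932*1/348507 = -31640/(2*35*(-1/117)) - 26932/348507 = -31640/(-70/117) - 26932/348507 = -31640*(-117/70) - 26932/348507 = 52884 - 26932/348507 = 18430417256/348507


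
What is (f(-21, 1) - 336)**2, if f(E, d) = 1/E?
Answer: 49801249/441 ≈ 1.1293e+5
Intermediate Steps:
(f(-21, 1) - 336)**2 = (1/(-21) - 336)**2 = (-1/21 - 336)**2 = (-7057/21)**2 = 49801249/441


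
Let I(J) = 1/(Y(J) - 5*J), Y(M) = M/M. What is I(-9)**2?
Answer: 1/2116 ≈ 0.00047259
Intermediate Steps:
Y(M) = 1
I(J) = 1/(1 - 5*J)
I(-9)**2 = (-1/(-1 + 5*(-9)))**2 = (-1/(-1 - 45))**2 = (-1/(-46))**2 = (-1*(-1/46))**2 = (1/46)**2 = 1/2116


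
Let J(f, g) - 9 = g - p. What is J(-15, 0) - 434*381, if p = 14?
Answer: -165359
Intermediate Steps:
J(f, g) = -5 + g (J(f, g) = 9 + (g - 1*14) = 9 + (g - 14) = 9 + (-14 + g) = -5 + g)
J(-15, 0) - 434*381 = (-5 + 0) - 434*381 = -5 - 165354 = -165359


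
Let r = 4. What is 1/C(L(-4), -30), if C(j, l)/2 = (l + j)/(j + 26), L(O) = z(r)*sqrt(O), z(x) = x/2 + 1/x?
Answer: -1013/2454 - 56*I/409 ≈ -0.4128 - 0.13692*I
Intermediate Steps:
z(x) = 1/x + x/2 (z(x) = x*(1/2) + 1/x = x/2 + 1/x = 1/x + x/2)
L(O) = 9*sqrt(O)/4 (L(O) = (1/4 + (1/2)*4)*sqrt(O) = (1/4 + 2)*sqrt(O) = 9*sqrt(O)/4)
C(j, l) = 2*(j + l)/(26 + j) (C(j, l) = 2*((l + j)/(j + 26)) = 2*((j + l)/(26 + j)) = 2*(j + l)/(26 + j))
1/C(L(-4), -30) = 1/(2*(9*sqrt(-4)/4 - 30)/(26 + 9*sqrt(-4)/4)) = 1/(2*(9*(2*I)/4 - 30)/(26 + 9*(2*I)/4)) = 1/(2*(9*I/2 - 30)/(26 + 9*I/2)) = 1/(2*(4*(26 - 9*I/2)/2785)*(-30 + 9*I/2)) = 1/(8*(-30 + 9*I/2)*(26 - 9*I/2)/2785) = 2*(-30 - 9*I/2)*(26 + 9*I/2)/3681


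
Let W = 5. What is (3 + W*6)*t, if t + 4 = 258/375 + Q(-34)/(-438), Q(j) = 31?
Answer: -2037277/18250 ≈ -111.63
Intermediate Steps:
t = -185207/54750 (t = -4 + (258/375 + 31/(-438)) = -4 + (258*(1/375) + 31*(-1/438)) = -4 + (86/125 - 31/438) = -4 + 33793/54750 = -185207/54750 ≈ -3.3828)
(3 + W*6)*t = (3 + 5*6)*(-185207/54750) = (3 + 30)*(-185207/54750) = 33*(-185207/54750) = -2037277/18250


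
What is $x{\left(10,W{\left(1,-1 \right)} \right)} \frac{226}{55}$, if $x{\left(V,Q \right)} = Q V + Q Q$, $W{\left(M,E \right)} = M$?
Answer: $\frac{226}{5} \approx 45.2$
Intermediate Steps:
$x{\left(V,Q \right)} = Q^{2} + Q V$ ($x{\left(V,Q \right)} = Q V + Q^{2} = Q^{2} + Q V$)
$x{\left(10,W{\left(1,-1 \right)} \right)} \frac{226}{55} = 1 \left(1 + 10\right) \frac{226}{55} = 1 \cdot 11 \cdot 226 \cdot \frac{1}{55} = 11 \cdot \frac{226}{55} = \frac{226}{5}$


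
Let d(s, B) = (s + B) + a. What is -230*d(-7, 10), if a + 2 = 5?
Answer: -1380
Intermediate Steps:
a = 3 (a = -2 + 5 = 3)
d(s, B) = 3 + B + s (d(s, B) = (s + B) + 3 = (B + s) + 3 = 3 + B + s)
-230*d(-7, 10) = -230*(3 + 10 - 7) = -230*6 = -1380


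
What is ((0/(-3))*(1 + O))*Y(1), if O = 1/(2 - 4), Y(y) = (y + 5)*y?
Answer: 0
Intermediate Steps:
Y(y) = y*(5 + y) (Y(y) = (5 + y)*y = y*(5 + y))
O = -½ (O = 1/(-2) = -½ ≈ -0.50000)
((0/(-3))*(1 + O))*Y(1) = ((0/(-3))*(1 - ½))*(1*(5 + 1)) = ((0*(-⅓))*(½))*(1*6) = (0*(½))*6 = 0*6 = 0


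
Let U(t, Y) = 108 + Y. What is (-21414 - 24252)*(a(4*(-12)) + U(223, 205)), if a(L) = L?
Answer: -12101490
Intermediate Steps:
(-21414 - 24252)*(a(4*(-12)) + U(223, 205)) = (-21414 - 24252)*(4*(-12) + (108 + 205)) = -45666*(-48 + 313) = -45666*265 = -12101490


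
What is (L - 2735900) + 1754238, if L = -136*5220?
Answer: -1691582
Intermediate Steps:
L = -709920
(L - 2735900) + 1754238 = (-709920 - 2735900) + 1754238 = -3445820 + 1754238 = -1691582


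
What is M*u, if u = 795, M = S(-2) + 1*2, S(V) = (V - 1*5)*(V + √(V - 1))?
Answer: 12720 - 5565*I*√3 ≈ 12720.0 - 9638.9*I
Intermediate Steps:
S(V) = (-5 + V)*(V + √(-1 + V)) (S(V) = (V - 5)*(V + √(-1 + V)) = (-5 + V)*(V + √(-1 + V)))
M = 16 - 7*I*√3 (M = ((-2)² - 5*(-2) - 5*√(-1 - 2) - 2*√(-1 - 2)) + 1*2 = (4 + 10 - 5*I*√3 - 2*I*√3) + 2 = (14 - 7*I*√3) + 2 = 16 - 7*I*√3 ≈ 16.0 - 12.124*I)
M*u = (16 - 7*I*√3)*795 = 12720 - 5565*I*√3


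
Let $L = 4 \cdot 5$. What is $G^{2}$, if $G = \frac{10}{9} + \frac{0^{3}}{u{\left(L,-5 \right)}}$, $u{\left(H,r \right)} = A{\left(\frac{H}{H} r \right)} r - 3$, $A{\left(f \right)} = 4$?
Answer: $\frac{100}{81} \approx 1.2346$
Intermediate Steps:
$L = 20$
$u{\left(H,r \right)} = -3 + 4 r$ ($u{\left(H,r \right)} = 4 r - 3 = -3 + 4 r$)
$G = \frac{10}{9}$ ($G = \frac{10}{9} + \frac{0^{3}}{-3 + 4 \left(-5\right)} = 10 \cdot \frac{1}{9} + \frac{0}{-3 - 20} = \frac{10}{9} + \frac{0}{-23} = \frac{10}{9} + 0 \left(- \frac{1}{23}\right) = \frac{10}{9} + 0 = \frac{10}{9} \approx 1.1111$)
$G^{2} = \left(\frac{10}{9}\right)^{2} = \frac{100}{81}$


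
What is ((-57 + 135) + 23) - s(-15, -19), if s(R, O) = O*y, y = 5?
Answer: 196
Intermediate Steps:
s(R, O) = 5*O (s(R, O) = O*5 = 5*O)
((-57 + 135) + 23) - s(-15, -19) = ((-57 + 135) + 23) - 5*(-19) = (78 + 23) - 1*(-95) = 101 + 95 = 196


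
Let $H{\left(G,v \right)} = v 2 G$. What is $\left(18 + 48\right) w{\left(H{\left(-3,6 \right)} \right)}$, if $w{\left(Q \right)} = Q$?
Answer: $-2376$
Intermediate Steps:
$H{\left(G,v \right)} = 2 G v$ ($H{\left(G,v \right)} = 2 v G = 2 G v$)
$\left(18 + 48\right) w{\left(H{\left(-3,6 \right)} \right)} = \left(18 + 48\right) 2 \left(-3\right) 6 = 66 \left(-36\right) = -2376$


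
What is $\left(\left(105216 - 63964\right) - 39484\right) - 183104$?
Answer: $-181336$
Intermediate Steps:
$\left(\left(105216 - 63964\right) - 39484\right) - 183104 = \left(41252 - 39484\right) - 183104 = 1768 - 183104 = -181336$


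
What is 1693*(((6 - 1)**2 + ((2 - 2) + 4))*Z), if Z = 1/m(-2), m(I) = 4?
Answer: 49097/4 ≈ 12274.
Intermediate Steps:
Z = 1/4 ≈ 0.25000
1693*(((6 - 1)**2 + ((2 - 2) + 4))*Z) = 1693*(((6 - 1)**2 + ((2 - 2) + 4))*(1/4)) = 1693*((5**2 + (0 + 4))*(1/4)) = 1693*((25 + 4)*(1/4)) = 1693*(29*(1/4)) = 1693*(29/4) = 49097/4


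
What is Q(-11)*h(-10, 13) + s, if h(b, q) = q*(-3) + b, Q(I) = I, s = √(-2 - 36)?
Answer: 539 + I*√38 ≈ 539.0 + 6.1644*I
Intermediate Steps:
s = I*√38 (s = √(-38) = I*√38 ≈ 6.1644*I)
h(b, q) = b - 3*q (h(b, q) = -3*q + b = b - 3*q)
Q(-11)*h(-10, 13) + s = -11*(-10 - 3*13) + I*√38 = -11*(-10 - 39) + I*√38 = -11*(-49) + I*√38 = 539 + I*√38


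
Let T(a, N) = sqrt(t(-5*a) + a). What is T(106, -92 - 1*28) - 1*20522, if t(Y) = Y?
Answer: -20522 + 2*I*sqrt(106) ≈ -20522.0 + 20.591*I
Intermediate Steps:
T(a, N) = 2*sqrt(-a) (T(a, N) = sqrt(-5*a + a) = sqrt(-4*a) = 2*sqrt(-a))
T(106, -92 - 1*28) - 1*20522 = 2*sqrt(-1*106) - 1*20522 = 2*sqrt(-106) - 20522 = 2*(I*sqrt(106)) - 20522 = 2*I*sqrt(106) - 20522 = -20522 + 2*I*sqrt(106)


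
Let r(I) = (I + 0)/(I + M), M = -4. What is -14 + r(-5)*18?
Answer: -4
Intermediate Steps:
r(I) = I/(-4 + I) (r(I) = (I + 0)/(I - 4) = I/(-4 + I))
-14 + r(-5)*18 = -14 - 5/(-4 - 5)*18 = -14 - 5/(-9)*18 = -14 - 5*(-1/9)*18 = -14 + (5/9)*18 = -14 + 10 = -4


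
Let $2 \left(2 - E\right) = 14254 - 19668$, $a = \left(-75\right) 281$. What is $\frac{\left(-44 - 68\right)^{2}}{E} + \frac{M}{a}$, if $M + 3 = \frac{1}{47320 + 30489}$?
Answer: $\frac{979552051154}{211537383075} \approx 4.6306$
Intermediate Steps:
$a = -21075$
$E = 2709$ ($E = 2 - \frac{14254 - 19668}{2} = 2 - -2707 = 2 + 2707 = 2709$)
$M = - \frac{233426}{77809}$ ($M = -3 + \frac{1}{47320 + 30489} = -3 + \frac{1}{77809} = - \frac{233426}{77809} \approx -3.0$)
$\frac{\left(-44 - 68\right)^{2}}{E} + \frac{M}{a} = \frac{\left(-44 - 68\right)^{2}}{2709} - \frac{233426}{77809 \left(-21075\right)} = \left(-112\right)^{2} \cdot \frac{1}{2709} - - \frac{233426}{1639824675} = 12544 \cdot \frac{1}{2709} + \frac{233426}{1639824675} = \frac{1792}{387} + \frac{233426}{1639824675} = \frac{979552051154}{211537383075}$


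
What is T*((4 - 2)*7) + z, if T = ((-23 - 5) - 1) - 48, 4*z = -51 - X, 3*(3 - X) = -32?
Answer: -6565/6 ≈ -1094.2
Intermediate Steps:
X = 41/3 (X = 3 - ⅓*(-32) = 3 + 32/3 = 41/3 ≈ 13.667)
z = -97/6 (z = (-51 - 1*41/3)/4 = (-51 - 41/3)/4 = (¼)*(-194/3) = -97/6 ≈ -16.167)
T = -77 (T = (-28 - 1) - 48 = -29 - 48 = -77)
T*((4 - 2)*7) + z = -77*(4 - 2)*7 - 97/6 = -154*7 - 97/6 = -77*14 - 97/6 = -1078 - 97/6 = -6565/6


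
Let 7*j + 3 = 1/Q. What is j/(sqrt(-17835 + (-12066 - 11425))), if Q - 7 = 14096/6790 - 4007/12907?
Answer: 1108479613*I*sqrt(41326)/111113108008532 ≈ 0.002028*I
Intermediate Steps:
Q = 384099626/43819265 (Q = 7 + (14096/6790 - 4007/12907) = 7 + (14096*(1/6790) - 4007*1/12907) = 7 + (7048/3395 - 4007/12907) = 7 + 77364771/43819265 = 384099626/43819265 ≈ 8.7655)
j = -1108479613/2688697382 (j = -3/7 + 1/(7*(384099626/43819265)) = -3/7 + (1/7)*(43819265/384099626) = -3/7 + 6259895/384099626 = -1108479613/2688697382 ≈ -0.41227)
j/(sqrt(-17835 + (-12066 - 11425))) = -1108479613/(2688697382*sqrt(-17835 + (-12066 - 11425))) = -1108479613/(2688697382*sqrt(-17835 - 23491)) = -1108479613*(-I*sqrt(41326)/41326)/2688697382 = -(-1108479613)*I*sqrt(41326)/111113108008532 = 1108479613*I*sqrt(41326)/111113108008532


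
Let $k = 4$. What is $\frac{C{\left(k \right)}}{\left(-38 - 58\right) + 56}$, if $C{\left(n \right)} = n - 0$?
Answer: $- \frac{1}{10} \approx -0.1$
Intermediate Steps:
$C{\left(n \right)} = n$ ($C{\left(n \right)} = n + 0 = n$)
$\frac{C{\left(k \right)}}{\left(-38 - 58\right) + 56} = \frac{1}{\left(-38 - 58\right) + 56} \cdot 4 = \frac{1}{-96 + 56} \cdot 4 = \frac{1}{-40} \cdot 4 = \left(- \frac{1}{40}\right) 4 = - \frac{1}{10}$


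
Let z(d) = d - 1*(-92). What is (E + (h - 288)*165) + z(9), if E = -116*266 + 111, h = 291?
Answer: -30149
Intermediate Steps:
z(d) = 92 + d (z(d) = d + 92 = 92 + d)
E = -30745 (E = -30856 + 111 = -30745)
(E + (h - 288)*165) + z(9) = (-30745 + (291 - 288)*165) + (92 + 9) = (-30745 + 3*165) + 101 = (-30745 + 495) + 101 = -30250 + 101 = -30149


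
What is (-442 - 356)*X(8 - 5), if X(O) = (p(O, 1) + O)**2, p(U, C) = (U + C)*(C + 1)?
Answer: -96558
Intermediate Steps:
p(U, C) = (1 + C)*(C + U) (p(U, C) = (C + U)*(1 + C) = (1 + C)*(C + U))
X(O) = (2 + 3*O)**2 (X(O) = ((1 + O + 1**2 + 1*O) + O)**2 = ((1 + O + 1 + O) + O)**2 = ((2 + 2*O) + O)**2 = (2 + 3*O)**2)
(-442 - 356)*X(8 - 5) = (-442 - 356)*(2 + 3*(8 - 5))**2 = -798*(2 + 3*3)**2 = -798*(2 + 9)**2 = -798*11**2 = -798*121 = -96558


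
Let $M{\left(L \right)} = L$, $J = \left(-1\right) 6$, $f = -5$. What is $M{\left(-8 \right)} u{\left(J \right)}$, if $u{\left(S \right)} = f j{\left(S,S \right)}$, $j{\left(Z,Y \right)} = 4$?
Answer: $160$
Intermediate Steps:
$J = -6$
$u{\left(S \right)} = -20$ ($u{\left(S \right)} = \left(-5\right) 4 = -20$)
$M{\left(-8 \right)} u{\left(J \right)} = \left(-8\right) \left(-20\right) = 160$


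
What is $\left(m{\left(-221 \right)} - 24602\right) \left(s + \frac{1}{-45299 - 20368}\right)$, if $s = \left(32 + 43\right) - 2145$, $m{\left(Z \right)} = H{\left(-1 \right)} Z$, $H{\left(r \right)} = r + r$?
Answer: $\frac{3284085494560}{65667} \approx 5.0011 \cdot 10^{7}$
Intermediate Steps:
$H{\left(r \right)} = 2 r$
$m{\left(Z \right)} = - 2 Z$ ($m{\left(Z \right)} = 2 \left(-1\right) Z = - 2 Z$)
$s = -2070$ ($s = 75 - 2145 = -2070$)
$\left(m{\left(-221 \right)} - 24602\right) \left(s + \frac{1}{-45299 - 20368}\right) = \left(\left(-2\right) \left(-221\right) - 24602\right) \left(-2070 + \frac{1}{-45299 - 20368}\right) = \left(442 - 24602\right) \left(-2070 + \frac{1}{-65667}\right) = - 24160 \left(-2070 - \frac{1}{65667}\right) = \left(-24160\right) \left(- \frac{135930691}{65667}\right) = \frac{3284085494560}{65667}$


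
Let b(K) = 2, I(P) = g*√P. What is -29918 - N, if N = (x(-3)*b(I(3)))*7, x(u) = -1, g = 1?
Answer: -29904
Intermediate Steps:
I(P) = √P (I(P) = 1*√P = √P)
N = -14 (N = -1*2*7 = -2*7 = -14)
-29918 - N = -29918 - 1*(-14) = -29918 + 14 = -29904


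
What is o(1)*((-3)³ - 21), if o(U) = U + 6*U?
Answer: -336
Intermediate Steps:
o(U) = 7*U
o(1)*((-3)³ - 21) = (7*1)*((-3)³ - 21) = 7*(-27 - 21) = 7*(-48) = -336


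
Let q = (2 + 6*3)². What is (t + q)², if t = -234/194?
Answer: 1496374489/9409 ≈ 1.5904e+5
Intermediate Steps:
q = 400 (q = (2 + 18)² = 20² = 400)
t = -117/97 (t = -234*1/194 = -117/97 ≈ -1.2062)
(t + q)² = (-117/97 + 400)² = (38683/97)² = 1496374489/9409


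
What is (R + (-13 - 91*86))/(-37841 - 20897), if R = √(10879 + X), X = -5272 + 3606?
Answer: 7839/58738 - √9213/58738 ≈ 0.13182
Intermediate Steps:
X = -1666
R = √9213 (R = √(10879 - 1666) = √9213 ≈ 95.984)
(R + (-13 - 91*86))/(-37841 - 20897) = (√9213 + (-13 - 91*86))/(-37841 - 20897) = (√9213 + (-13 - 7826))/(-58738) = (√9213 - 7839)*(-1/58738) = (-7839 + √9213)*(-1/58738) = 7839/58738 - √9213/58738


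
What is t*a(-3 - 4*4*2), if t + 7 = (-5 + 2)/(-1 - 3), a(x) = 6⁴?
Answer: -8100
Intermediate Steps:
a(x) = 1296
t = -25/4 (t = -7 + (-5 + 2)/(-1 - 3) = -7 - 3/(-4) = -7 - 3*(-¼) = -7 + ¾ = -25/4 ≈ -6.2500)
t*a(-3 - 4*4*2) = -25/4*1296 = -8100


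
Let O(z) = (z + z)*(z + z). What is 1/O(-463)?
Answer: 1/857476 ≈ 1.1662e-6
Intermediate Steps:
O(z) = 4*z² (O(z) = (2*z)*(2*z) = 4*z²)
1/O(-463) = 1/(4*(-463)²) = 1/(4*214369) = 1/857476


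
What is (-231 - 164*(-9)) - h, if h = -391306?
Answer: 392551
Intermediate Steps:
(-231 - 164*(-9)) - h = (-231 - 164*(-9)) - 1*(-391306) = (-231 + 1476) + 391306 = 1245 + 391306 = 392551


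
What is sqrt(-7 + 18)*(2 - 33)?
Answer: -31*sqrt(11) ≈ -102.82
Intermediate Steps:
sqrt(-7 + 18)*(2 - 33) = sqrt(11)*(-31) = -31*sqrt(11)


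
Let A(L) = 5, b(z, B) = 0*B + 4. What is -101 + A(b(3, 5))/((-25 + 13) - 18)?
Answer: -607/6 ≈ -101.17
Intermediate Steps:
b(z, B) = 4 (b(z, B) = 0 + 4 = 4)
-101 + A(b(3, 5))/((-25 + 13) - 18) = -101 + 5/((-25 + 13) - 18) = -101 + 5/(-12 - 18) = -101 + 5/(-30) = -101 + 5*(-1/30) = -101 - ⅙ = -607/6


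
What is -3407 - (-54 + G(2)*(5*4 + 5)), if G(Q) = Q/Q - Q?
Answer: -3328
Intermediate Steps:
G(Q) = 1 - Q
-3407 - (-54 + G(2)*(5*4 + 5)) = -3407 - (-54 + (1 - 1*2)*(5*4 + 5)) = -3407 - (-54 + (1 - 2)*(20 + 5)) = -3407 - (-54 - 1*25) = -3407 - (-54 - 25) = -3407 - 1*(-79) = -3407 + 79 = -3328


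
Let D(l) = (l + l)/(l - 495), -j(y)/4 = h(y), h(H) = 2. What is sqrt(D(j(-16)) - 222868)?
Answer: 2*I*sqrt(14096900441)/503 ≈ 472.09*I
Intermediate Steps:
j(y) = -8 (j(y) = -4*2 = -8)
D(l) = 2*l/(-495 + l) (D(l) = (2*l)/(-495 + l) = 2*l/(-495 + l))
sqrt(D(j(-16)) - 222868) = sqrt(2*(-8)/(-495 - 8) - 222868) = sqrt(2*(-8)/(-503) - 222868) = sqrt(2*(-8)*(-1/503) - 222868) = sqrt(16/503 - 222868) = sqrt(-112102588/503) = 2*I*sqrt(14096900441)/503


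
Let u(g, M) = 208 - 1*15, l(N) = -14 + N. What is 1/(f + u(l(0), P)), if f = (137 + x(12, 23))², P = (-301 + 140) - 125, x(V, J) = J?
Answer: 1/25793 ≈ 3.8770e-5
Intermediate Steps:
P = -286 (P = -161 - 125 = -286)
u(g, M) = 193 (u(g, M) = 208 - 15 = 193)
f = 25600 (f = (137 + 23)² = 160² = 25600)
1/(f + u(l(0), P)) = 1/(25600 + 193) = 1/25793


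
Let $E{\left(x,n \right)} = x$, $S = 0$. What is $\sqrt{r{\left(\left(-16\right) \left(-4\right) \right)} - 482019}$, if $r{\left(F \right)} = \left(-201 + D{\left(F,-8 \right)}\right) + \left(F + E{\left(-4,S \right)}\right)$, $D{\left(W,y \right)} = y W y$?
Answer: $4 i \sqrt{29879} \approx 691.42 i$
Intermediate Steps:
$D{\left(W,y \right)} = W y^{2}$ ($D{\left(W,y \right)} = W y y = W y^{2}$)
$r{\left(F \right)} = -205 + 65 F$ ($r{\left(F \right)} = \left(-201 + F \left(-8\right)^{2}\right) + \left(F - 4\right) = \left(-201 + F 64\right) + \left(-4 + F\right) = \left(-201 + 64 F\right) + \left(-4 + F\right) = -205 + 65 F$)
$\sqrt{r{\left(\left(-16\right) \left(-4\right) \right)} - 482019} = \sqrt{\left(-205 + 65 \left(\left(-16\right) \left(-4\right)\right)\right) - 482019} = \sqrt{\left(-205 + 65 \cdot 64\right) - 482019} = \sqrt{\left(-205 + 4160\right) - 482019} = \sqrt{3955 - 482019} = \sqrt{-478064} = 4 i \sqrt{29879}$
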